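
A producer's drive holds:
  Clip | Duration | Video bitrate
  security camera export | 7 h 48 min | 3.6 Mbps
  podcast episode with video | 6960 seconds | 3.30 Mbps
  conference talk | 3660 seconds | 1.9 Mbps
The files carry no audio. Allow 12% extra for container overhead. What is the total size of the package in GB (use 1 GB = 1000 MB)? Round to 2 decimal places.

security camera export: 3.600 Mbps × 28080 s × 1.12 = 113218.6 Mb
podcast episode with video: 3.300 Mbps × 6960 s × 1.12 = 25724.2 Mb
conference talk: 1.900 Mbps × 3660 s × 1.12 = 7788.5 Mb
Total: 146731.2 Mb = 18341.4 MB.
= 18.34 GB.

18.34 GB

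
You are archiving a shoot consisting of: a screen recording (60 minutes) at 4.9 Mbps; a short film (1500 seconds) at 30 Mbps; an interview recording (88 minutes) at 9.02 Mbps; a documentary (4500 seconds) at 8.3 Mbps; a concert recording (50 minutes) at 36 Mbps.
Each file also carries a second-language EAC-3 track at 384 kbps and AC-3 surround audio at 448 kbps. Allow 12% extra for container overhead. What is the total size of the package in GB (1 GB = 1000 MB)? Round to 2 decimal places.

Audio total: 384 + 448 = 832 kbps = 0.832 Mbps.
screen recording: 5.732 Mbps × 3600 s × 1.12 = 23111.4 Mb
short film: 30.832 Mbps × 1500 s × 1.12 = 51797.8 Mb
interview recording: 9.852 Mbps × 5280 s × 1.12 = 58260.8 Mb
documentary: 9.132 Mbps × 4500 s × 1.12 = 46025.3 Mb
concert recording: 36.832 Mbps × 3000 s × 1.12 = 123755.5 Mb
Total: 302950.8 Mb = 37868.8 MB.
= 37.87 GB.

37.87 GB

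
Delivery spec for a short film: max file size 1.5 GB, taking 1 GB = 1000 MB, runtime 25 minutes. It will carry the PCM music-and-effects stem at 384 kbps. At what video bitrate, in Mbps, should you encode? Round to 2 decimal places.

Budget: 1.5 GB = 12000.0 Mb.
25 min = 1500 s
Total bitrate budget: 12000.0 Mb / 1500 s = 8.000 Mbps.
Audio: 384 kbps = 0.384 Mbps.
Video: 8.000 − 0.384 = 7.616 Mbps.

7.62 Mbps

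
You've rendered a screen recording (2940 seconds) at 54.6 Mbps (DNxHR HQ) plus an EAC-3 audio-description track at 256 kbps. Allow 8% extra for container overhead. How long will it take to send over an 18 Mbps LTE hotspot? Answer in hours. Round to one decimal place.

Audio: 256 kbps = 0.256 Mbps.
Total bitrate: 54.856 Mbps.
File: 54.856 Mbps × 2940 s = 161276.6 Mb.
With 8% container overhead: ×1.08. → 174178.8 Mb.
At 18 Mbps: 174178.8 / 18 = 9676.6 s ≈ 2.69 hours.

2.7 hours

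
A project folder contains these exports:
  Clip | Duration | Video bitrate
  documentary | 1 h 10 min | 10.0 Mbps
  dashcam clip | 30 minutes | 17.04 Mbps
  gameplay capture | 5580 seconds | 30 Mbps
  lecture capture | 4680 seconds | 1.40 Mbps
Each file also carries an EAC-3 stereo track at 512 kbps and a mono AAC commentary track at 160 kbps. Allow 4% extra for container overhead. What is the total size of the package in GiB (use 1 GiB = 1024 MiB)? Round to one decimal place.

31.2 GiB

Audio total: 512 + 160 = 672 kbps = 0.672 Mbps.
documentary: 10.672 Mbps × 4200 s × 1.04 = 46615.3 Mb
dashcam clip: 17.712 Mbps × 1800 s × 1.04 = 33156.9 Mb
gameplay capture: 30.672 Mbps × 5580 s × 1.04 = 177995.8 Mb
lecture capture: 2.072 Mbps × 4680 s × 1.04 = 10084.8 Mb
Total: 267852.7 Mb = 33481.6 MB.
= 31.18 GiB.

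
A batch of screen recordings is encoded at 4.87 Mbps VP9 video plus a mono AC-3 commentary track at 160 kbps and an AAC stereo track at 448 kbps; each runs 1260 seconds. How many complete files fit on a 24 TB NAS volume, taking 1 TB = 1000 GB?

27816

Audio total: 160 + 448 = 608 kbps = 0.608 Mbps.
Total bitrate: 5.478 Mbps.
Per item: 5.478 Mbps × 1260 s = 6,902 Mb = 862.8 MB.
Capacity: 24 TB = 192,000,000 Mb; 27816.90 items → 27816 complete.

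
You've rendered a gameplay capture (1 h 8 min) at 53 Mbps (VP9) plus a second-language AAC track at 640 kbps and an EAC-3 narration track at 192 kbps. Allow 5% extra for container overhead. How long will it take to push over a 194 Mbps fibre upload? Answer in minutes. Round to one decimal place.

1 h 8 min = 68 min = 4080 s
Audio total: 640 + 192 = 832 kbps = 0.832 Mbps.
Total bitrate: 53.832 Mbps.
File: 53.832 Mbps × 4080 s = 219634.6 Mb.
With 5% container overhead: ×1.05. → 230616.3 Mb.
At 194 Mbps: 230616.3 / 194 = 1188.7 s ≈ 19.8 minutes.

19.8 minutes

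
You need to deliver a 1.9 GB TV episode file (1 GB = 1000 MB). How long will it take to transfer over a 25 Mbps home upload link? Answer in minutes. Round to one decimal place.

File: 1.9 GB = 15200.0 Mb.
At 25 Mbps: 15200.0 / 25 = 608.0 s ≈ 10.1 minutes.

10.1 minutes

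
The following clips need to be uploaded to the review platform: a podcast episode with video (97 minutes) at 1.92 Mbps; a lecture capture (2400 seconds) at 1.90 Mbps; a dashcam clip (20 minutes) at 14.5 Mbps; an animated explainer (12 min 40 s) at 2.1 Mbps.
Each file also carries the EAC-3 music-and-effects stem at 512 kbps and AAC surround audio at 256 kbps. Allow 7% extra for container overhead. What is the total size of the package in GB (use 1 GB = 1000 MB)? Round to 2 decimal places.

5.69 GB

Audio total: 512 + 256 = 768 kbps = 0.768 Mbps.
podcast episode with video: 2.688 Mbps × 5820 s × 1.07 = 16739.3 Mb
lecture capture: 2.668 Mbps × 2400 s × 1.07 = 6851.4 Mb
dashcam clip: 15.268 Mbps × 1200 s × 1.07 = 19604.1 Mb
animated explainer: 2.868 Mbps × 760 s × 1.07 = 2332.3 Mb
Total: 45527.0 Mb = 5690.9 MB.
= 5.691 GB.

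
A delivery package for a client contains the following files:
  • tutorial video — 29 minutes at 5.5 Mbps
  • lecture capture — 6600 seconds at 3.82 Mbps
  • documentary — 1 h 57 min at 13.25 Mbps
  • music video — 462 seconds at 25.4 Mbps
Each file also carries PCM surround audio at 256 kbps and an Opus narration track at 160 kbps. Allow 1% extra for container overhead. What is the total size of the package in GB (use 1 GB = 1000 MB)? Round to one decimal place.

Audio total: 256 + 160 = 416 kbps = 0.416 Mbps.
tutorial video: 5.916 Mbps × 1740 s × 1.01 = 10396.8 Mb
lecture capture: 4.236 Mbps × 6600 s × 1.01 = 28237.2 Mb
documentary: 13.666 Mbps × 7020 s × 1.01 = 96894.7 Mb
music video: 25.816 Mbps × 462 s × 1.01 = 12046.3 Mb
Total: 147574.9 Mb = 18446.9 MB.
= 18.45 GB.

18.4 GB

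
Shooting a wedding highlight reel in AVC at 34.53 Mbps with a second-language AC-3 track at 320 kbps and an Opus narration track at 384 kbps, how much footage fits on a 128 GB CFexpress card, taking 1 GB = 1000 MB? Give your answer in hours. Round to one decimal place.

Audio total: 320 + 384 = 704 kbps = 0.704 Mbps.
Total bitrate: 34.53 + 0.704 = 35.234 Mbps.
Capacity: 128 GB = 1,024,000 Mb.
Recording time: 1,024,000 / 35.234 = 29,063 s ≈ 8.07 hours.

8.1 hours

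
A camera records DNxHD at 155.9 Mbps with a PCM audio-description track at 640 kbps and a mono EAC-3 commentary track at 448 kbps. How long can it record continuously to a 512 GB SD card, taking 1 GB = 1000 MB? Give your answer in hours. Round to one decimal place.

7.2 hours

Audio total: 640 + 448 = 1088 kbps = 1.088 Mbps.
Total bitrate: 155.9 + 1.088 = 156.988 Mbps.
Capacity: 512 GB = 4,096,000 Mb.
Recording time: 4,096,000 / 156.988 = 26,091 s ≈ 7.25 hours.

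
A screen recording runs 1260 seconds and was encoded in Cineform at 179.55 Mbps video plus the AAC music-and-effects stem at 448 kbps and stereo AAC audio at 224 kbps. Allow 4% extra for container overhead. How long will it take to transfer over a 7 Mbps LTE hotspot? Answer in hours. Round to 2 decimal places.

9.37 hours

Audio total: 448 + 224 = 672 kbps = 0.672 Mbps.
Total bitrate: 180.222 Mbps.
File: 180.222 Mbps × 1260 s = 227079.7 Mb.
With 4% container overhead: ×1.04. → 236162.9 Mb.
At 7 Mbps: 236162.9 / 7 = 33737.6 s ≈ 9.37 hours.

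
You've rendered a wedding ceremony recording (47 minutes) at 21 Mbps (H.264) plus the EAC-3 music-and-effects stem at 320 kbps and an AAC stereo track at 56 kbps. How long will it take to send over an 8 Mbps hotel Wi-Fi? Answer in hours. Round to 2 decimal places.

47 min = 2820 s
Audio total: 320 + 56 = 376 kbps = 0.376 Mbps.
Total bitrate: 21.376 Mbps.
File: 21.376 Mbps × 2820 s = 60280.3 Mb.
At 8 Mbps: 60280.3 / 8 = 7535.0 s ≈ 2.09 hours.

2.09 hours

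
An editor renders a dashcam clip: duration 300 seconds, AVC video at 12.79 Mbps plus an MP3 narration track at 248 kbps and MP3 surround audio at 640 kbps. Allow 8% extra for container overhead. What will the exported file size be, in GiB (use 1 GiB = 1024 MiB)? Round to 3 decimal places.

Audio total: 248 + 640 = 888 kbps = 0.888 Mbps.
Total bitrate: 12.79 + 0.888 = 13.678 Mbps.
Stream data: 13.678 Mbps × 300 s = 4103.4 Mb.
With 8% container overhead: ×1.08.
4,432 Mb = 553,959,000 bytes ÷ 1,073,741,824 = 0.5159 GiB.

0.516 GiB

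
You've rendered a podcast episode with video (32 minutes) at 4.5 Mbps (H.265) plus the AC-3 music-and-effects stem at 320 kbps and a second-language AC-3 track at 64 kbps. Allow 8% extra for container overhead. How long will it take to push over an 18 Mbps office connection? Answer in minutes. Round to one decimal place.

32 min = 1920 s
Audio total: 320 + 64 = 384 kbps = 0.384 Mbps.
Total bitrate: 4.884 Mbps.
File: 4.884 Mbps × 1920 s = 9377.3 Mb.
With 8% container overhead: ×1.08. → 10127.5 Mb.
At 18 Mbps: 10127.5 / 18 = 562.6 s ≈ 9.38 minutes.

9.4 minutes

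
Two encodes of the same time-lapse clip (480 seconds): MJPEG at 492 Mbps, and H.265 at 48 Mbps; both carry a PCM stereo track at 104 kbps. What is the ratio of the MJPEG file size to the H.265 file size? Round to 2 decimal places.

10.23

Audio: 104 kbps = 0.104 Mbps.
MJPEG: 492.104 Mbps × 480 s = 236209.9 Mb = 29.526 GB.
H.265: 48.104 Mbps × 480 s = 23089.9 Mb = 2.886 GB.
Ratio: 29.526 / 2.886 = 10.230.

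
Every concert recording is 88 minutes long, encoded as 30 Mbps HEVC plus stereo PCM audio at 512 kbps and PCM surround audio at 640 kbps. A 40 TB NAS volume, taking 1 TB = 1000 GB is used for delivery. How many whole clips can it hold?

88 min = 5280 s
Audio total: 512 + 640 = 1152 kbps = 1.152 Mbps.
Total bitrate: 31.152 Mbps.
Per item: 31.152 Mbps × 5280 s = 164,483 Mb = 20,560 MB.
Capacity: 40 TB = 320,000,000 Mb; 1945.50 items → 1945 complete.

1945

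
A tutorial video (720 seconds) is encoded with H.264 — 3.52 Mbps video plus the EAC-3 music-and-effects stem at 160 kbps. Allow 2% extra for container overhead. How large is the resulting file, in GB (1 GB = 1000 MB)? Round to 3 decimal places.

0.338 GB

Audio: 160 kbps = 0.160 Mbps.
Total bitrate: 3.52 + 0.160 = 3.680 Mbps.
Stream data: 3.680 Mbps × 720 s = 2649.6 Mb.
With 2% container overhead: ×1.02.
2,703 Mb ÷ 8 = 337.8 MB → 0.3378 GB.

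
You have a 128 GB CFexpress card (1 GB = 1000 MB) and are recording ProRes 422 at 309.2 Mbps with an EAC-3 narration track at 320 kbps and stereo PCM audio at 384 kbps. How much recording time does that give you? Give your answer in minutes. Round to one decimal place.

Audio total: 320 + 384 = 704 kbps = 0.704 Mbps.
Total bitrate: 309.2 + 0.704 = 309.904 Mbps.
Capacity: 128 GB = 1,024,000 Mb.
Recording time: 1,024,000 / 309.904 = 3,304 s ≈ 55.1 minutes.

55.1 minutes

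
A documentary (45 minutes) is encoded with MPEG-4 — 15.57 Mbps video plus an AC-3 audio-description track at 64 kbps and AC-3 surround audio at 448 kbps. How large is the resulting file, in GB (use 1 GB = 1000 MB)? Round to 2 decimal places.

45 min = 2700 s
Audio total: 64 + 448 = 512 kbps = 0.512 Mbps.
Total bitrate: 15.57 + 0.512 = 16.082 Mbps.
Stream data: 16.082 Mbps × 2700 s = 43421.4 Mb.
43,421 Mb ÷ 8 = 5,428 MB → 5.428 GB.

5.43 GB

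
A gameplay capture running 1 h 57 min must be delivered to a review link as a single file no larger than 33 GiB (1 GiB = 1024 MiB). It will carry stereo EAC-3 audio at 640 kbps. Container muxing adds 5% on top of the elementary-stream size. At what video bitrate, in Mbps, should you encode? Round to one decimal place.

37.8 Mbps

Budget: 33 GiB = 283467.8 Mb.
Stream payload after overhead: 283467.8 / 1.05 = 269969.4 Mb.
1 h 57 min = 117 min = 7020 s
Total bitrate budget: 269969.4 Mb / 7020 s = 38.457 Mbps.
Audio: 640 kbps = 0.640 Mbps.
Video: 38.457 − 0.640 = 37.817 Mbps.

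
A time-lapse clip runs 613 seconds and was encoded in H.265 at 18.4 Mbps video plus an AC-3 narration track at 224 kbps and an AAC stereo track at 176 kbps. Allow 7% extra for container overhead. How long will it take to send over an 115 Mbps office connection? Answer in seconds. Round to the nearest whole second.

Audio total: 224 + 176 = 400 kbps = 0.400 Mbps.
Total bitrate: 18.800 Mbps.
File: 18.800 Mbps × 613 s = 11524.4 Mb.
With 7% container overhead: ×1.07. → 12331.1 Mb.
At 115 Mbps: 12331.1 / 115 = 107.2 s ≈ 107 seconds.

107 seconds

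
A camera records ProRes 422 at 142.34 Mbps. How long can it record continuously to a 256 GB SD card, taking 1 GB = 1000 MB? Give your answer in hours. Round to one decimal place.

4.0 hours

Capacity: 256 GB = 2,048,000 Mb.
Recording time: 2,048,000 / 142.340 = 14,388 s ≈ 4.00 hours.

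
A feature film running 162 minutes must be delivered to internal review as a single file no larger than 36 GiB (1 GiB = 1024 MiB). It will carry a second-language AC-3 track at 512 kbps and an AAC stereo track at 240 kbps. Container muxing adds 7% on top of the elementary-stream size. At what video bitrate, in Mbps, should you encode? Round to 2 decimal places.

Budget: 36 GiB = 309237.6 Mb.
Stream payload after overhead: 309237.6 / 1.07 = 289007.1 Mb.
162 min = 9720 s
Total bitrate budget: 289007.1 Mb / 9720 s = 29.733 Mbps.
Audio total: 512 + 240 = 752 kbps = 0.752 Mbps.
Video: 29.733 − 0.752 = 28.981 Mbps.

28.98 Mbps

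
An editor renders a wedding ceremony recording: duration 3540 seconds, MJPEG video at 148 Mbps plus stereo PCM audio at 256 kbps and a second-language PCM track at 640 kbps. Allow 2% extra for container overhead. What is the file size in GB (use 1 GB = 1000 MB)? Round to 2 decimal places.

67.20 GB

Audio total: 256 + 640 = 896 kbps = 0.896 Mbps.
Total bitrate: 148 + 0.896 = 148.896 Mbps.
Stream data: 148.896 Mbps × 3540 s = 527091.8 Mb.
With 2% container overhead: ×1.02.
537,634 Mb ÷ 8 = 67,204 MB → 67.20 GB.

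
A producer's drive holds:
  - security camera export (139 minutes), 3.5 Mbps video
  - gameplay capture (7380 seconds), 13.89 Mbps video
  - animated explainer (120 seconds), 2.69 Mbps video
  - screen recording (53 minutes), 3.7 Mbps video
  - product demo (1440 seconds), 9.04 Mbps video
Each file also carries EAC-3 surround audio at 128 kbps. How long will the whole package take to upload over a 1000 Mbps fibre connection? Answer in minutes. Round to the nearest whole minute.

Audio: 128 kbps = 0.128 Mbps.
security camera export: 3.628 Mbps × 8340 s = 30257.5 Mb
gameplay capture: 14.018 Mbps × 7380 s = 103452.8 Mb
animated explainer: 2.818 Mbps × 120 s = 338.2 Mb
screen recording: 3.828 Mbps × 3180 s = 12173.0 Mb
product demo: 9.168 Mbps × 1440 s = 13201.9 Mb
Total: 159423.5 Mb = 19927.9 MB.
At 1000 Mbps: 159423.5 / 1000 = 159 s ≈ 2.66 minutes.

3 minutes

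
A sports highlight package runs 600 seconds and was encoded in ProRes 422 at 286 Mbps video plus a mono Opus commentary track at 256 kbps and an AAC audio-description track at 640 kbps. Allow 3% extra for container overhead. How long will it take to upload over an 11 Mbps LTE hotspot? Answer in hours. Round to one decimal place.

Audio total: 256 + 640 = 896 kbps = 0.896 Mbps.
Total bitrate: 286.896 Mbps.
File: 286.896 Mbps × 600 s = 172137.6 Mb.
With 3% container overhead: ×1.03. → 177301.7 Mb.
At 11 Mbps: 177301.7 / 11 = 16118.3 s ≈ 4.48 hours.

4.5 hours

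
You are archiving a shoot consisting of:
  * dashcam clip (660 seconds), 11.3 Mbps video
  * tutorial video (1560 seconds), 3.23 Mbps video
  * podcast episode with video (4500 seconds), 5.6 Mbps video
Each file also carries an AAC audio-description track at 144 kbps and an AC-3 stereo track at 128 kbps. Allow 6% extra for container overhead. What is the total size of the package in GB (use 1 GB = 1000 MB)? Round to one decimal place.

Audio total: 144 + 128 = 272 kbps = 0.272 Mbps.
dashcam clip: 11.572 Mbps × 660 s × 1.06 = 8095.8 Mb
tutorial video: 3.502 Mbps × 1560 s × 1.06 = 5790.9 Mb
podcast episode with video: 5.872 Mbps × 4500 s × 1.06 = 28009.4 Mb
Total: 41896.1 Mb = 5237.0 MB.
= 5.237 GB.

5.2 GB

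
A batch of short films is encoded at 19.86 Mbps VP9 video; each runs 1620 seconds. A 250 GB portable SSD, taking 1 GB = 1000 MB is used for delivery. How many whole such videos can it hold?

Per item: 19.860 Mbps × 1620 s = 32,173 Mb = 4,022 MB.
Capacity: 250 GB = 2,000,000 Mb; 62.16 items → 62 complete.

62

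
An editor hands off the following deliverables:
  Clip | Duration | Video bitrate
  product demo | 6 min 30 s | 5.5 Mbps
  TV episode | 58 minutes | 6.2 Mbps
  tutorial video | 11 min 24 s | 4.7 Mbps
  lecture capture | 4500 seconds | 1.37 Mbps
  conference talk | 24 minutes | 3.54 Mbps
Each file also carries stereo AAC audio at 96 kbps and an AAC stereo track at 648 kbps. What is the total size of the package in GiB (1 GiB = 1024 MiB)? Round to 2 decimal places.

Audio total: 96 + 648 = 744 kbps = 0.744 Mbps.
product demo: 6.244 Mbps × 390 s = 2435.2 Mb
TV episode: 6.944 Mbps × 3480 s = 24165.1 Mb
tutorial video: 5.444 Mbps × 684 s = 3723.7 Mb
lecture capture: 2.114 Mbps × 4500 s = 9513.0 Mb
conference talk: 4.284 Mbps × 1440 s = 6169.0 Mb
Total: 46005.9 Mb = 5750.7 MB.
= 5.356 GiB.

5.36 GiB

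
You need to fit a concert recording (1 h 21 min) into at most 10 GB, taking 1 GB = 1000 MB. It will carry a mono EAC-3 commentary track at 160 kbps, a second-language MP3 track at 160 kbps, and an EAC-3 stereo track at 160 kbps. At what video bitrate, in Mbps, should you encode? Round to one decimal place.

16.0 Mbps

Budget: 10 GB = 80000.0 Mb.
1 h 21 min = 81 min = 4860 s
Total bitrate budget: 80000.0 Mb / 4860 s = 16.461 Mbps.
Audio total: 160 + 160 + 160 = 480 kbps = 0.480 Mbps.
Video: 16.461 − 0.480 = 15.981 Mbps.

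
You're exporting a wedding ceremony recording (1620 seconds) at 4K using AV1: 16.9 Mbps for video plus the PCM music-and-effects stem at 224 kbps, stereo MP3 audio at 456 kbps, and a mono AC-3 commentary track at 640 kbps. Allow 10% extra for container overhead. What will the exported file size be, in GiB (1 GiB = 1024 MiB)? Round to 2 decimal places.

Audio total: 224 + 456 + 640 = 1320 kbps = 1.320 Mbps.
Total bitrate: 16.9 + 1.320 = 18.220 Mbps.
Stream data: 18.220 Mbps × 1620 s = 29516.4 Mb.
With 10% container overhead: ×1.10.
32,468 Mb = 4,058,505,000 bytes ÷ 1,073,741,824 = 3.780 GiB.

3.78 GiB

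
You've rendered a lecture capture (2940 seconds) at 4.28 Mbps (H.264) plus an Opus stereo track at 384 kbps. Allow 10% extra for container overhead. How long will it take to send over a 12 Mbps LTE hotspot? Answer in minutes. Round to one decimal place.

Audio: 384 kbps = 0.384 Mbps.
Total bitrate: 4.664 Mbps.
File: 4.664 Mbps × 2940 s = 13712.2 Mb.
With 10% container overhead: ×1.10. → 15083.4 Mb.
At 12 Mbps: 15083.4 / 12 = 1256.9 s ≈ 20.9 minutes.

20.9 minutes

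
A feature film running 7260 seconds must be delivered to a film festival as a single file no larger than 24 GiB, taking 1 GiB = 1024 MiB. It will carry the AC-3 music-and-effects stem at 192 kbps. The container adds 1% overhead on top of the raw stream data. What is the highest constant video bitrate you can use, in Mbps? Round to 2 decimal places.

Budget: 24 GiB = 206158.4 Mb.
Stream payload after overhead: 206158.4 / 1.01 = 204117.3 Mb.
Total bitrate budget: 204117.3 Mb / 7260 s = 28.115 Mbps.
Audio: 192 kbps = 0.192 Mbps.
Video: 28.115 − 0.192 = 27.923 Mbps.

27.92 Mbps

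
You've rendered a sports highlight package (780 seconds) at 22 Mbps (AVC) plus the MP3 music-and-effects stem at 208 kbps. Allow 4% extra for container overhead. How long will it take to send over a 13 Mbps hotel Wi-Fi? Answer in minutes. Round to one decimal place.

23.1 minutes

Audio: 208 kbps = 0.208 Mbps.
Total bitrate: 22.208 Mbps.
File: 22.208 Mbps × 780 s = 17322.2 Mb.
With 4% container overhead: ×1.04. → 18015.1 Mb.
At 13 Mbps: 18015.1 / 13 = 1385.8 s ≈ 23.1 minutes.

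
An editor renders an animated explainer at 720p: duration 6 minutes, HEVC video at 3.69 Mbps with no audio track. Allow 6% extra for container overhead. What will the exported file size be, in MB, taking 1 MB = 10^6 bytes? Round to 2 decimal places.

176.01 MB

6 min = 360 s
Total bitrate: 3.69 Mbps.
Stream data: 3.690 Mbps × 360 s = 1328.4 Mb.
With 6% container overhead: ×1.06.
1,408 Mb ÷ 8 = 176.0 MB → 176.0 MB.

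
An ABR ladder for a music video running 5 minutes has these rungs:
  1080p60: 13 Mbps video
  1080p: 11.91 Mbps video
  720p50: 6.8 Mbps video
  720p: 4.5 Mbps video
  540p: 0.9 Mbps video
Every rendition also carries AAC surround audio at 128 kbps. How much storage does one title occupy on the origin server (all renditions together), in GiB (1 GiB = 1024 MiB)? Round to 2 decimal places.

5 min = 300 s
Audio: 128 kbps = 0.128 Mbps.
Sum of rendition bitrates: (13+0.128) + (11.91+0.128) + (6.8+0.128) + (4.5+0.128) + (0.9+0.128) = 37.750 Mbps.
× 300 s = 11,325 Mb = 1,416 MB = 1.318 GiB.

1.32 GiB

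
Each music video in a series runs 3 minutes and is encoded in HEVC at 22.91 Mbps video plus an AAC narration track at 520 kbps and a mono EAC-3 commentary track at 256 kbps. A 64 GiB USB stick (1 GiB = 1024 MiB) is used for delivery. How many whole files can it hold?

128

3 min = 180 s
Audio total: 520 + 256 = 776 kbps = 0.776 Mbps.
Total bitrate: 23.686 Mbps.
Per item: 23.686 Mbps × 180 s = 4,263 Mb = 532.9 MB.
Capacity: 64 GiB = 549,756 Mb; 128.95 items → 128 complete.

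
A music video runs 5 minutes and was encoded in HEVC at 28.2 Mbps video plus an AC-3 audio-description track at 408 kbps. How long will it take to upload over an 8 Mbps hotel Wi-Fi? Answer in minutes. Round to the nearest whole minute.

5 min = 300 s
Audio: 408 kbps = 0.408 Mbps.
Total bitrate: 28.608 Mbps.
File: 28.608 Mbps × 300 s = 8582.4 Mb.
At 8 Mbps: 8582.4 / 8 = 1072.8 s ≈ 17.9 minutes.

18 minutes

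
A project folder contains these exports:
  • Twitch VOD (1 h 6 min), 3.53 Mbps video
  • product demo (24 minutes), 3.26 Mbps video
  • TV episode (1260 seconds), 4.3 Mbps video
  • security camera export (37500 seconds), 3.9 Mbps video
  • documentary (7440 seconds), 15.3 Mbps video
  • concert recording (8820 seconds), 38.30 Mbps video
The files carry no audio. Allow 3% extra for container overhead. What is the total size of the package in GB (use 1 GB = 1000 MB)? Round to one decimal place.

80.1 GB

Twitch VOD: 3.530 Mbps × 3960 s × 1.03 = 14398.2 Mb
product demo: 3.260 Mbps × 1440 s × 1.03 = 4835.2 Mb
TV episode: 4.300 Mbps × 1260 s × 1.03 = 5580.5 Mb
security camera export: 3.900 Mbps × 37500 s × 1.03 = 150637.5 Mb
documentary: 15.300 Mbps × 7440 s × 1.03 = 117247.0 Mb
concert recording: 38.300 Mbps × 8820 s × 1.03 = 347940.2 Mb
Total: 640638.6 Mb = 80079.8 MB.
= 80.08 GB.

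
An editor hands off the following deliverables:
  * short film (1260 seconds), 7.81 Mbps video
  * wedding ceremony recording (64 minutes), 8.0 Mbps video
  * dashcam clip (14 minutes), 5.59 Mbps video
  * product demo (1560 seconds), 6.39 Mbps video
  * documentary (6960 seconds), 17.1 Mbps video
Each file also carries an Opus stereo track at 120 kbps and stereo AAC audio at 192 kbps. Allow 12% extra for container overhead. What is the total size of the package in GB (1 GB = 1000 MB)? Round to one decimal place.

Audio total: 120 + 192 = 312 kbps = 0.312 Mbps.
short film: 8.122 Mbps × 1260 s × 1.12 = 11461.8 Mb
wedding ceremony recording: 8.312 Mbps × 3840 s × 1.12 = 35748.2 Mb
dashcam clip: 5.902 Mbps × 840 s × 1.12 = 5552.6 Mb
product demo: 6.702 Mbps × 1560 s × 1.12 = 11709.7 Mb
documentary: 17.412 Mbps × 6960 s × 1.12 = 135730.0 Mb
Total: 200202.4 Mb = 25025.3 MB.
= 25.03 GB.

25.0 GB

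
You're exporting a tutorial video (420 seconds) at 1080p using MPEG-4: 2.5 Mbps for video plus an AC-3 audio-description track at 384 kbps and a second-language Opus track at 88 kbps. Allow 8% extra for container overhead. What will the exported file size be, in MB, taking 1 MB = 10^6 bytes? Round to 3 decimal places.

Audio total: 384 + 88 = 472 kbps = 0.472 Mbps.
Total bitrate: 2.5 + 0.472 = 2.972 Mbps.
Stream data: 2.972 Mbps × 420 s = 1248.2 Mb.
With 8% container overhead: ×1.08.
1,348 Mb ÷ 8 = 168.5 MB → 168.5 MB.

168.512 MB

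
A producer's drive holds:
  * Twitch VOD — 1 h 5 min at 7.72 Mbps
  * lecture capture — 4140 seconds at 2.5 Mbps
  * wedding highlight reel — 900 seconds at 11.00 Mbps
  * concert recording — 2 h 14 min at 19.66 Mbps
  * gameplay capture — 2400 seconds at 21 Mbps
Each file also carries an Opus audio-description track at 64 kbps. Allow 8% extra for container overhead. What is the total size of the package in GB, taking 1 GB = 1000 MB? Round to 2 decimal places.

Audio: 64 kbps = 0.064 Mbps.
Twitch VOD: 7.784 Mbps × 3900 s × 1.08 = 32786.2 Mb
lecture capture: 2.564 Mbps × 4140 s × 1.08 = 11464.2 Mb
wedding highlight reel: 11.064 Mbps × 900 s × 1.08 = 10754.2 Mb
concert recording: 19.724 Mbps × 8040 s × 1.08 = 171267.4 Mb
gameplay capture: 21.064 Mbps × 2400 s × 1.08 = 54597.9 Mb
Total: 280869.9 Mb = 35108.7 MB.
= 35.11 GB.

35.11 GB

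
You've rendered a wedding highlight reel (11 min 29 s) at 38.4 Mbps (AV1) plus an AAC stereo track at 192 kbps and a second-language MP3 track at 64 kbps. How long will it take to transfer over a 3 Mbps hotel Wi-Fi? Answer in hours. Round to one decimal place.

2.5 hours

11 min 29 s = 689 s
Audio total: 192 + 64 = 256 kbps = 0.256 Mbps.
Total bitrate: 38.656 Mbps.
File: 38.656 Mbps × 689 s = 26634.0 Mb.
At 3 Mbps: 26634.0 / 3 = 8878.0 s ≈ 2.47 hours.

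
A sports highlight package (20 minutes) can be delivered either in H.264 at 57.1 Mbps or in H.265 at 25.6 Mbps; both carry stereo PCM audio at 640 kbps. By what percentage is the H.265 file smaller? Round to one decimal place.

20 min = 1200 s
Audio: 640 kbps = 0.640 Mbps.
H.264: 57.740 Mbps × 1200 s = 69288.0 Mb = 8.066 GiB.
H.265: 26.240 Mbps × 1200 s = 31488.0 Mb = 3.666 GiB.
Reduction: (1 − 3.666/8.066) × 100 = 54.55%.

54.6%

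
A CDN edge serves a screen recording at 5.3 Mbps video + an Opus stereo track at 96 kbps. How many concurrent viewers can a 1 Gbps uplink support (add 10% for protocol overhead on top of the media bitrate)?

168

Audio: 96 kbps = 0.096 Mbps.
Per-viewer media rate: 5.396 Mbps.
On the wire with 10% overhead: 5.936 Mbps.
1 Gbps = 1,000 Mbps; 1,000 / 5.936 = 168.47 → 168 viewers.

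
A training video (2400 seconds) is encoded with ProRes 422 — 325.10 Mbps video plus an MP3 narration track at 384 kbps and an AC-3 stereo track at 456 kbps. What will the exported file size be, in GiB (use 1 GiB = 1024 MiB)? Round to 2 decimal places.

91.07 GiB

Audio total: 384 + 456 = 840 kbps = 0.840 Mbps.
Total bitrate: 325.10 + 0.840 = 325.940 Mbps.
Stream data: 325.940 Mbps × 2400 s = 782256.0 Mb.
782,256 Mb = 97,782,000,000 bytes ÷ 1,073,741,824 = 91.07 GiB.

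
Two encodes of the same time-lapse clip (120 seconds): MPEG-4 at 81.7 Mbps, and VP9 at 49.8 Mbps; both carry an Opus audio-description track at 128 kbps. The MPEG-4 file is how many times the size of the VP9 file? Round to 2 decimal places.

Audio: 128 kbps = 0.128 Mbps.
MPEG-4: 81.828 Mbps × 120 s = 9819.4 Mb = 1.143 GiB.
VP9: 49.928 Mbps × 120 s = 5991.4 Mb = 0.697 GiB.
Ratio: 1.143 / 0.697 = 1.639.

1.64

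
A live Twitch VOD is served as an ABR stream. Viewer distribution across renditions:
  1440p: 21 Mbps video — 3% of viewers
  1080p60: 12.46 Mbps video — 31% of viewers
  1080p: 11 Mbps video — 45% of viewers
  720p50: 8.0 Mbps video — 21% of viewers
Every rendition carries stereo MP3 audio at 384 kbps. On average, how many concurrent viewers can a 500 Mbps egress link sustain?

Audio: 384 kbps = 0.384 Mbps.
Average per-viewer bitrate: 0.03×21.384 + 0.31×12.844 + 0.45×11.384 + 0.21×8.384 = 11.507 Mbps.
500 Mbps = 500.0 Mbps; 500.0 / 11.507 = 43.45 → 43.

43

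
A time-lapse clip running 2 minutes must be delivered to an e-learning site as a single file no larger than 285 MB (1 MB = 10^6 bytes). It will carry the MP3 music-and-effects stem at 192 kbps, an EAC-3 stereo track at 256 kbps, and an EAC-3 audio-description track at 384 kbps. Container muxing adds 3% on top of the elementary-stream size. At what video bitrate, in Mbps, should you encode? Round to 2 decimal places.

Budget: 285 MB = 2280.0 Mb.
Stream payload after overhead: 2280.0 / 1.03 = 2213.6 Mb.
2 min = 120 s
Total bitrate budget: 2213.6 Mb / 120 s = 18.447 Mbps.
Audio total: 192 + 256 + 384 = 832 kbps = 0.832 Mbps.
Video: 18.447 − 0.832 = 17.615 Mbps.

17.61 Mbps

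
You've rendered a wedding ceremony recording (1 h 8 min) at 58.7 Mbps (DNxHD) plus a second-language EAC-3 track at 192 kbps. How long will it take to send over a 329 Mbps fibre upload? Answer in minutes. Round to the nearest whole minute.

1 h 8 min = 68 min = 4080 s
Audio: 192 kbps = 0.192 Mbps.
Total bitrate: 58.892 Mbps.
File: 58.892 Mbps × 4080 s = 240279.4 Mb.
At 329 Mbps: 240279.4 / 329 = 730.3 s ≈ 12.2 minutes.

12 minutes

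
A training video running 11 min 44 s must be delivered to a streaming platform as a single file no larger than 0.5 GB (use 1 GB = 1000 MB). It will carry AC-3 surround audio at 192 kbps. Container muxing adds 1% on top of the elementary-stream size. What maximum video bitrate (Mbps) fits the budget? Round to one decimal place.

5.4 Mbps

Budget: 0.5 GB = 4000.0 Mb.
Stream payload after overhead: 4000.0 / 1.01 = 3960.4 Mb.
11 min 44 s = 704 s
Total bitrate budget: 3960.4 Mb / 704 s = 5.626 Mbps.
Audio: 192 kbps = 0.192 Mbps.
Video: 5.626 − 0.192 = 5.434 Mbps.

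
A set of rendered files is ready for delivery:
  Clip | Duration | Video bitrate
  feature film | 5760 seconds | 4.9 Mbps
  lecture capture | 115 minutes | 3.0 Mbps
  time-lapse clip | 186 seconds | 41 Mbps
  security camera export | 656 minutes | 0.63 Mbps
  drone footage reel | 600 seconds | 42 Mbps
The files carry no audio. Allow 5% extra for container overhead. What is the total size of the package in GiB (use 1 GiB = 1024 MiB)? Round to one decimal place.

feature film: 4.900 Mbps × 5760 s × 1.05 = 29635.2 Mb
lecture capture: 3.000 Mbps × 6900 s × 1.05 = 21735.0 Mb
time-lapse clip: 41.000 Mbps × 186 s × 1.05 = 8007.3 Mb
security camera export: 0.630 Mbps × 39360 s × 1.05 = 26036.6 Mb
drone footage reel: 42.000 Mbps × 600 s × 1.05 = 26460.0 Mb
Total: 111874.1 Mb = 13984.3 MB.
= 13.02 GiB.

13.0 GiB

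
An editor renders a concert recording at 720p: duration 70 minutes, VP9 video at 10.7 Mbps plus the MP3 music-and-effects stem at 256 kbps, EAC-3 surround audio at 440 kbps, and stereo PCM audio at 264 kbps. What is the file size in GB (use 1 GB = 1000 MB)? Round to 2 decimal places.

6.12 GB

70 min = 4200 s
Audio total: 256 + 440 + 264 = 960 kbps = 0.960 Mbps.
Total bitrate: 10.7 + 0.960 = 11.660 Mbps.
Stream data: 11.660 Mbps × 4200 s = 48972.0 Mb.
48,972 Mb ÷ 8 = 6,122 MB → 6.122 GB.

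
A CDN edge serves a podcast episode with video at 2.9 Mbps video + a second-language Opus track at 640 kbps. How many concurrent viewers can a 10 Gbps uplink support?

Audio: 640 kbps = 0.640 Mbps.
Per-viewer media rate: 3.540 Mbps.
10 Gbps = 10,000 Mbps; 10,000 / 3.540 = 2824.86 → 2824 viewers.

2824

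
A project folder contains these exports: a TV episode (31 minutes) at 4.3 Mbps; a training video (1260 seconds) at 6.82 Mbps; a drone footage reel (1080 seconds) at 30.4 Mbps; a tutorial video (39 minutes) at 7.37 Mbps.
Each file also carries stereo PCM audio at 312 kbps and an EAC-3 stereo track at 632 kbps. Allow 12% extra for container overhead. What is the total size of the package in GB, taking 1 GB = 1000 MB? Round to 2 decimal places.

10.20 GB

Audio total: 312 + 632 = 944 kbps = 0.944 Mbps.
TV episode: 5.244 Mbps × 1860 s × 1.12 = 10924.3 Mb
training video: 7.764 Mbps × 1260 s × 1.12 = 10956.6 Mb
drone footage reel: 31.344 Mbps × 1080 s × 1.12 = 37913.7 Mb
tutorial video: 8.314 Mbps × 2340 s × 1.12 = 21789.3 Mb
Total: 81583.9 Mb = 10198.0 MB.
= 10.20 GB.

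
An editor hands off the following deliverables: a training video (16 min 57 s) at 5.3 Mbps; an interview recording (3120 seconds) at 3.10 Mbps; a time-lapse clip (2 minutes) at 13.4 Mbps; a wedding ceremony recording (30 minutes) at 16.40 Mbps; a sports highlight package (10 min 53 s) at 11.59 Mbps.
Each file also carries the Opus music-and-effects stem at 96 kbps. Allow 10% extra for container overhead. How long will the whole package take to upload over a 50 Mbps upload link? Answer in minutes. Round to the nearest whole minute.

Audio: 96 kbps = 0.096 Mbps.
training video: 5.396 Mbps × 1017 s × 1.10 = 6036.5 Mb
interview recording: 3.196 Mbps × 3120 s × 1.10 = 10968.7 Mb
time-lapse clip: 13.496 Mbps × 120 s × 1.10 = 1781.5 Mb
wedding ceremony recording: 16.496 Mbps × 1800 s × 1.10 = 32662.1 Mb
sports highlight package: 11.686 Mbps × 653 s × 1.10 = 8394.1 Mb
Total: 59842.8 Mb = 7480.3 MB.
At 50 Mbps: 59842.8 / 50 = 1197 s ≈ 19.9 minutes.

20 minutes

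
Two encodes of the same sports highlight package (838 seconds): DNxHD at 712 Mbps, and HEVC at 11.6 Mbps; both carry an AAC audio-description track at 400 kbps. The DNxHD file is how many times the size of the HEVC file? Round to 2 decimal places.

Audio: 400 kbps = 0.400 Mbps.
DNxHD: 712.400 Mbps × 838 s = 596991.2 Mb = 74.624 GB.
HEVC: 12.000 Mbps × 838 s = 10056.0 Mb = 1.257 GB.
Ratio: 74.624 / 1.257 = 59.367.

59.37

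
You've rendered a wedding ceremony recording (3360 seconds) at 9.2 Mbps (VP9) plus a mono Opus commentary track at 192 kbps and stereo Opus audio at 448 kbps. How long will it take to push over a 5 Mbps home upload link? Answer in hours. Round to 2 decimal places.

Audio total: 192 + 448 = 640 kbps = 0.640 Mbps.
Total bitrate: 9.840 Mbps.
File: 9.840 Mbps × 3360 s = 33062.4 Mb.
At 5 Mbps: 33062.4 / 5 = 6612.5 s ≈ 1.84 hours.

1.84 hours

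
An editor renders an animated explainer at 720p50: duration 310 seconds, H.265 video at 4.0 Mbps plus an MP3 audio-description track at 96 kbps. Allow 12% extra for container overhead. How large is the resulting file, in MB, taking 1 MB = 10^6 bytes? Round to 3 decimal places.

Audio: 96 kbps = 0.096 Mbps.
Total bitrate: 4.0 + 0.096 = 4.096 Mbps.
Stream data: 4.096 Mbps × 310 s = 1269.8 Mb.
With 12% container overhead: ×1.12.
1,422 Mb ÷ 8 = 177.8 MB → 177.8 MB.

177.766 MB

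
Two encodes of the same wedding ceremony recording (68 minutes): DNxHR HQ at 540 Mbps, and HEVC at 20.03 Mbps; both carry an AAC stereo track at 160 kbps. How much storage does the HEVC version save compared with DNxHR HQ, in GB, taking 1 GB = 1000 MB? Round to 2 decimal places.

265.18 GB

68 min = 4080 s
Audio: 160 kbps = 0.160 Mbps.
DNxHR HQ: 540.160 Mbps × 4080 s = 2203852.8 Mb = 275.482 GB.
HEVC: 20.190 Mbps × 4080 s = 82375.2 Mb = 10.297 GB.
Saving: 275.482 − 10.297 = 265.185 GB.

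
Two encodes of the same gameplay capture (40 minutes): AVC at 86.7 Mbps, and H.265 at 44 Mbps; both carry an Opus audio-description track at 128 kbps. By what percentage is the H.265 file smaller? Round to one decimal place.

49.2%

40 min = 2400 s
Audio: 128 kbps = 0.128 Mbps.
AVC: 86.828 Mbps × 2400 s = 208387.2 Mb = 26.048 GB.
H.265: 44.128 Mbps × 2400 s = 105907.2 Mb = 13.238 GB.
Reduction: (1 − 13.238/26.048) × 100 = 49.18%.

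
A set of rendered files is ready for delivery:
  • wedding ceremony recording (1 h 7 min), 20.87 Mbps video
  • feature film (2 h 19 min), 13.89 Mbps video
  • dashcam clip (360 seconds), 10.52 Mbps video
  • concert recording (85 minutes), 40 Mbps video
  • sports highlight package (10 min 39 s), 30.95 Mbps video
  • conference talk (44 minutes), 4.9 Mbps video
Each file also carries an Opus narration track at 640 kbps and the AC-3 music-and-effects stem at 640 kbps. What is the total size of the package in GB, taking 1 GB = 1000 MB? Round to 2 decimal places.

Audio total: 640 + 640 = 1280 kbps = 1.280 Mbps.
wedding ceremony recording: 22.150 Mbps × 4020 s = 89043.0 Mb
feature film: 15.170 Mbps × 8340 s = 126517.8 Mb
dashcam clip: 11.800 Mbps × 360 s = 4248.0 Mb
concert recording: 41.280 Mbps × 5100 s = 210528.0 Mb
sports highlight package: 32.230 Mbps × 639 s = 20595.0 Mb
conference talk: 6.180 Mbps × 2640 s = 16315.2 Mb
Total: 467247.0 Mb = 58405.9 MB.
= 58.41 GB.

58.41 GB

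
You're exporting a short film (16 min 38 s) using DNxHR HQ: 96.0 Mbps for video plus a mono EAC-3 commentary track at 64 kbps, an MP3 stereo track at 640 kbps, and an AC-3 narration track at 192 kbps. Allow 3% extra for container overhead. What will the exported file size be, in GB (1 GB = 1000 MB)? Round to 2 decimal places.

12.45 GB

16 min 38 s = 998 s
Audio total: 64 + 640 + 192 = 896 kbps = 0.896 Mbps.
Total bitrate: 96.0 + 0.896 = 96.896 Mbps.
Stream data: 96.896 Mbps × 998 s = 96702.2 Mb.
With 3% container overhead: ×1.03.
99,603 Mb ÷ 8 = 12,450 MB → 12.45 GB.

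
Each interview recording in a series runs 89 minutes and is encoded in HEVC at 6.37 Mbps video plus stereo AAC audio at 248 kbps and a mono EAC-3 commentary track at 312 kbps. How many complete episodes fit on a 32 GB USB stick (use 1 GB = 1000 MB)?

6

89 min = 5340 s
Audio total: 248 + 312 = 560 kbps = 0.560 Mbps.
Total bitrate: 6.930 Mbps.
Per item: 6.930 Mbps × 5340 s = 37,006 Mb = 4,626 MB.
Capacity: 32 GB = 256,000 Mb; 6.92 items → 6 complete.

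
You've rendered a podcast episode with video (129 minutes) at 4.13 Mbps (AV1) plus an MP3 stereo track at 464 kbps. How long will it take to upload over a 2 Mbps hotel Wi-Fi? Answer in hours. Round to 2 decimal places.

4.94 hours

129 min = 7740 s
Audio: 464 kbps = 0.464 Mbps.
Total bitrate: 4.594 Mbps.
File: 4.594 Mbps × 7740 s = 35557.6 Mb.
At 2 Mbps: 35557.6 / 2 = 17778.8 s ≈ 4.94 hours.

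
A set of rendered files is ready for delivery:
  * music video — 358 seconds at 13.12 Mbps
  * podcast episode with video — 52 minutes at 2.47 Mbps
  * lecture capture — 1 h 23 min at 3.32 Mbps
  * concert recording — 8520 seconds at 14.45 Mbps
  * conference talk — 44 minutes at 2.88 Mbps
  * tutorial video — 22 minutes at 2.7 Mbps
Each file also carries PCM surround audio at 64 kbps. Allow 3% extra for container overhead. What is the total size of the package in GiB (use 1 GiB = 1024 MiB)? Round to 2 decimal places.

Audio: 64 kbps = 0.064 Mbps.
music video: 13.184 Mbps × 358 s × 1.03 = 4861.5 Mb
podcast episode with video: 2.534 Mbps × 3120 s × 1.03 = 8143.3 Mb
lecture capture: 3.384 Mbps × 4980 s × 1.03 = 17357.9 Mb
concert recording: 14.514 Mbps × 8520 s × 1.03 = 127369.1 Mb
conference talk: 2.944 Mbps × 2640 s × 1.03 = 8005.3 Mb
tutorial video: 2.764 Mbps × 1320 s × 1.03 = 3757.9 Mb
Total: 169494.9 Mb = 21186.9 MB.
= 19.73 GiB.

19.73 GiB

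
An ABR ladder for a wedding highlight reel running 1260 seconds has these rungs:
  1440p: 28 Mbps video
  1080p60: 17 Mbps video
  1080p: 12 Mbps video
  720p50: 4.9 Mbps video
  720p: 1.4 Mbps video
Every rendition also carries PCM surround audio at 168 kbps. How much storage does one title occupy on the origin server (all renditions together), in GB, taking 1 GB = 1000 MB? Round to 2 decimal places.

Audio: 168 kbps = 0.168 Mbps.
Sum of rendition bitrates: (28+0.168) + (17+0.168) + (12+0.168) + (4.9+0.168) + (1.4+0.168) = 64.140 Mbps.
× 1260 s = 80,816 Mb = 10,102 MB = 10.10 GB.

10.10 GB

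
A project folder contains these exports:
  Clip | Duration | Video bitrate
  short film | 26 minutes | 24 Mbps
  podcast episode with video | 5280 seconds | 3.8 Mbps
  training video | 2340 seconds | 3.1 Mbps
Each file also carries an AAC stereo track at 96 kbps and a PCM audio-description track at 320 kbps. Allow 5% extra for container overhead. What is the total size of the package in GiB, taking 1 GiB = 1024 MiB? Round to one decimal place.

8.4 GiB

Audio total: 96 + 320 = 416 kbps = 0.416 Mbps.
short film: 24.416 Mbps × 1560 s × 1.05 = 39993.4 Mb
podcast episode with video: 4.216 Mbps × 5280 s × 1.05 = 23373.5 Mb
training video: 3.516 Mbps × 2340 s × 1.05 = 8638.8 Mb
Total: 72005.7 Mb = 9000.7 MB.
= 8.383 GiB.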